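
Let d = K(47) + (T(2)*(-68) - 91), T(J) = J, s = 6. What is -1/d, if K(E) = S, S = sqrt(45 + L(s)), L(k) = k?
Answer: 227/51478 + sqrt(51)/51478 ≈ 0.0045484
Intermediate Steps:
S = sqrt(51) (S = sqrt(45 + 6) = sqrt(51) ≈ 7.1414)
K(E) = sqrt(51)
d = -227 + sqrt(51) (d = sqrt(51) + (2*(-68) - 91) = sqrt(51) + (-136 - 91) = sqrt(51) - 227 = -227 + sqrt(51) ≈ -219.86)
-1/d = -1/(-227 + sqrt(51))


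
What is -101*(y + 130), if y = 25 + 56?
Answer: -21311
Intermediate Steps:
y = 81
-101*(y + 130) = -101*(81 + 130) = -101*211 = -21311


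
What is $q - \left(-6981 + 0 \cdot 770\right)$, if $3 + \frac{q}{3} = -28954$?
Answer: $-79890$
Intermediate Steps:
$q = -86871$ ($q = -9 + 3 \left(-28954\right) = -9 - 86862 = -86871$)
$q - \left(-6981 + 0 \cdot 770\right) = -86871 - \left(-6981 + 0 \cdot 770\right) = -86871 - \left(-6981 + 0\right) = -86871 - -6981 = -86871 + 6981 = -79890$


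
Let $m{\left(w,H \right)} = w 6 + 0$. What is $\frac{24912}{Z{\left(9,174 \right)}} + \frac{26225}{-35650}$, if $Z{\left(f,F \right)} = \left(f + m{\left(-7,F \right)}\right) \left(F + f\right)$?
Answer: $- \frac{4651047}{956846} \approx -4.8608$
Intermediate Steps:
$m{\left(w,H \right)} = 6 w$ ($m{\left(w,H \right)} = 6 w + 0 = 6 w$)
$Z{\left(f,F \right)} = \left(-42 + f\right) \left(F + f\right)$ ($Z{\left(f,F \right)} = \left(f + 6 \left(-7\right)\right) \left(F + f\right) = \left(f - 42\right) \left(F + f\right) = \left(-42 + f\right) \left(F + f\right)$)
$\frac{24912}{Z{\left(9,174 \right)}} + \frac{26225}{-35650} = \frac{24912}{9^{2} - 7308 - 378 + 174 \cdot 9} + \frac{26225}{-35650} = \frac{24912}{81 - 7308 - 378 + 1566} + 26225 \left(- \frac{1}{35650}\right) = \frac{24912}{-6039} - \frac{1049}{1426} = 24912 \left(- \frac{1}{6039}\right) - \frac{1049}{1426} = - \frac{2768}{671} - \frac{1049}{1426} = - \frac{4651047}{956846}$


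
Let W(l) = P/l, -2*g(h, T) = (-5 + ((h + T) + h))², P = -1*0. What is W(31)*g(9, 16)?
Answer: 0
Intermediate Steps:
P = 0
g(h, T) = -(-5 + T + 2*h)²/2 (g(h, T) = -(-5 + ((h + T) + h))²/2 = -(-5 + ((T + h) + h))²/2 = -(-5 + (T + 2*h))²/2 = -(-5 + T + 2*h)²/2)
W(l) = 0 (W(l) = 0/l = 0)
W(31)*g(9, 16) = 0*(-(-5 + 16 + 2*9)²/2) = 0*(-(-5 + 16 + 18)²/2) = 0*(-½*29²) = 0*(-½*841) = 0*(-841/2) = 0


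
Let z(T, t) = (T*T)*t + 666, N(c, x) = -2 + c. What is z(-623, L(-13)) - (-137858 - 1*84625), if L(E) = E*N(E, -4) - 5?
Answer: 73967659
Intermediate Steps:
L(E) = -5 + E*(-2 + E) (L(E) = E*(-2 + E) - 5 = -5 + E*(-2 + E))
z(T, t) = 666 + t*T² (z(T, t) = T²*t + 666 = t*T² + 666 = 666 + t*T²)
z(-623, L(-13)) - (-137858 - 1*84625) = (666 + (-5 - 13*(-2 - 13))*(-623)²) - (-137858 - 1*84625) = (666 + (-5 - 13*(-15))*388129) - (-137858 - 84625) = (666 + (-5 + 195)*388129) - 1*(-222483) = (666 + 190*388129) + 222483 = (666 + 73744510) + 222483 = 73745176 + 222483 = 73967659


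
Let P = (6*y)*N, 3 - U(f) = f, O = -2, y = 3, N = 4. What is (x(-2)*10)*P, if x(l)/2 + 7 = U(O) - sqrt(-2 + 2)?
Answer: -2880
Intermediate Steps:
U(f) = 3 - f
x(l) = -4 (x(l) = -14 + 2*((3 - 1*(-2)) - sqrt(-2 + 2)) = -14 + 2*((3 + 2) - sqrt(0)) = -14 + 2*(5 - 1*0) = -14 + 2*(5 + 0) = -14 + 2*5 = -14 + 10 = -4)
P = 72 (P = (6*3)*4 = 18*4 = 72)
(x(-2)*10)*P = -4*10*72 = -40*72 = -2880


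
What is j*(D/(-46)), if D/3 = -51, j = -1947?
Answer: -297891/46 ≈ -6475.9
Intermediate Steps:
D = -153 (D = 3*(-51) = -153)
j*(D/(-46)) = -(-297891)/(-46) = -(-297891)*(-1)/46 = -1947*153/46 = -297891/46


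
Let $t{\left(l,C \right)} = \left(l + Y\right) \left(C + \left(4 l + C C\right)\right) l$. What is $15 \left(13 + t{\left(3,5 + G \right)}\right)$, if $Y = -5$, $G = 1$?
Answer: $-4665$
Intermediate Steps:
$t{\left(l,C \right)} = l \left(-5 + l\right) \left(C + C^{2} + 4 l\right)$ ($t{\left(l,C \right)} = \left(l - 5\right) \left(C + \left(4 l + C C\right)\right) l = \left(-5 + l\right) \left(C + \left(4 l + C^{2}\right)\right) l = \left(-5 + l\right) \left(C + \left(C^{2} + 4 l\right)\right) l = \left(-5 + l\right) \left(C + C^{2} + 4 l\right) l = l \left(-5 + l\right) \left(C + C^{2} + 4 l\right)$)
$15 \left(13 + t{\left(3,5 + G \right)}\right) = 15 \left(13 + 3 \left(\left(-20\right) 3 - 5 \left(5 + 1\right) - 5 \left(5 + 1\right)^{2} + 4 \cdot 3^{2} + \left(5 + 1\right) 3 + 3 \left(5 + 1\right)^{2}\right)\right) = 15 \left(13 + 3 \left(-60 - 30 - 5 \cdot 6^{2} + 4 \cdot 9 + 6 \cdot 3 + 3 \cdot 6^{2}\right)\right) = 15 \left(13 + 3 \left(-60 - 30 - 180 + 36 + 18 + 3 \cdot 36\right)\right) = 15 \left(13 + 3 \left(-60 - 30 - 180 + 36 + 18 + 108\right)\right) = 15 \left(13 + 3 \left(-108\right)\right) = 15 \left(13 - 324\right) = 15 \left(-311\right) = -4665$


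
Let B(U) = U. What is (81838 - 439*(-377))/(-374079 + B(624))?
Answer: -82447/124485 ≈ -0.66230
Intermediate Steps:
(81838 - 439*(-377))/(-374079 + B(624)) = (81838 - 439*(-377))/(-374079 + 624) = (81838 + 165503)/(-373455) = 247341*(-1/373455) = -82447/124485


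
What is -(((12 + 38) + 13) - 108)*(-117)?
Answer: -5265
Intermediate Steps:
-(((12 + 38) + 13) - 108)*(-117) = -((50 + 13) - 108)*(-117) = -(63 - 108)*(-117) = -(-45)*(-117) = -1*5265 = -5265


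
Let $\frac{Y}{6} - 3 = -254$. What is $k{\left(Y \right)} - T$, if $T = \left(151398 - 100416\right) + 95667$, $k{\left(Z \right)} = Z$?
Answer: $-148155$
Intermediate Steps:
$Y = -1506$ ($Y = 18 + 6 \left(-254\right) = 18 - 1524 = -1506$)
$T = 146649$ ($T = 50982 + 95667 = 146649$)
$k{\left(Y \right)} - T = -1506 - 146649 = -148155$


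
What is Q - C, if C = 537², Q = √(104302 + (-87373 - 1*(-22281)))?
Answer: -288369 + √39210 ≈ -2.8817e+5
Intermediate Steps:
Q = √39210 (Q = √(104302 + (-87373 + 22281)) = √(104302 - 65092) = √39210 ≈ 198.02)
C = 288369
Q - C = √39210 - 1*288369 = √39210 - 288369 = -288369 + √39210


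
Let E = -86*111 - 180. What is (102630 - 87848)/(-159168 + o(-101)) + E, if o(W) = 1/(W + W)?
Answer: -312712725226/32151937 ≈ -9726.1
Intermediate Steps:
o(W) = 1/(2*W)
E = -9726 (E = -9546 - 180 = -9726)
(102630 - 87848)/(-159168 + o(-101)) + E = (102630 - 87848)/(-159168 + (½)/(-101)) - 9726 = 14782/(-159168 + (½)*(-1/101)) - 9726 = 14782/(-159168 - 1/202) - 9726 = 14782/(-32151937/202) - 9726 = 14782*(-202/32151937) - 9726 = -2985964/32151937 - 9726 = -312712725226/32151937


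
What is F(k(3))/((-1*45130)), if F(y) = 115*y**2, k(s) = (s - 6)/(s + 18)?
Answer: -23/442274 ≈ -5.2004e-5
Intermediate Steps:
k(s) = (-6 + s)/(18 + s)
F(k(3))/((-1*45130)) = (115*((-6 + 3)/(18 + 3))**2)/((-1*45130)) = (115*(-3/21)**2)/(-45130) = (115*((1/21)*(-3))**2)*(-1/45130) = (115*(-1/7)**2)*(-1/45130) = (115*(1/49))*(-1/45130) = (115/49)*(-1/45130) = -23/442274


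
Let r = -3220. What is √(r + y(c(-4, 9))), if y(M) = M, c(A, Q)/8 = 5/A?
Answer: I*√3230 ≈ 56.833*I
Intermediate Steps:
c(A, Q) = 40/A (c(A, Q) = 8*(5/A) = 40/A)
√(r + y(c(-4, 9))) = √(-3220 + 40/(-4)) = √(-3220 + 40*(-¼)) = √(-3220 - 10) = √(-3230) = I*√3230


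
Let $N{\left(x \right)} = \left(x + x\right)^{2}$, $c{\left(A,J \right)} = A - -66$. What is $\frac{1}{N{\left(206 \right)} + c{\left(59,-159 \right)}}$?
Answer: $\frac{1}{169869} \approx 5.8869 \cdot 10^{-6}$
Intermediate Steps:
$c{\left(A,J \right)} = 66 + A$ ($c{\left(A,J \right)} = A + 66 = 66 + A$)
$N{\left(x \right)} = 4 x^{2}$ ($N{\left(x \right)} = \left(2 x\right)^{2} = 4 x^{2}$)
$\frac{1}{N{\left(206 \right)} + c{\left(59,-159 \right)}} = \frac{1}{4 \cdot 206^{2} + \left(66 + 59\right)} = \frac{1}{4 \cdot 42436 + 125} = \frac{1}{169744 + 125} = \frac{1}{169869}$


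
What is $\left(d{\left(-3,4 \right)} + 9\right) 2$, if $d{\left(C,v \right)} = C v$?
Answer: $-6$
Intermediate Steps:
$\left(d{\left(-3,4 \right)} + 9\right) 2 = \left(\left(-3\right) 4 + 9\right) 2 = \left(-12 + 9\right) 2 = \left(-3\right) 2 = -6$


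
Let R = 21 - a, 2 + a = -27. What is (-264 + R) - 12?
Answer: -226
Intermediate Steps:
a = -29 (a = -2 - 27 = -29)
R = 50 (R = 21 - 1*(-29) = 21 + 29 = 50)
(-264 + R) - 12 = (-264 + 50) - 12 = -214 - 12 = -226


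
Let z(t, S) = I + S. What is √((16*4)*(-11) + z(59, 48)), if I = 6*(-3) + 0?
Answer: I*√674 ≈ 25.962*I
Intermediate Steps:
I = -18 (I = -18 + 0 = -18)
z(t, S) = -18 + S
√((16*4)*(-11) + z(59, 48)) = √((16*4)*(-11) + (-18 + 48)) = √(64*(-11) + 30) = √(-704 + 30) = √(-674) = I*√674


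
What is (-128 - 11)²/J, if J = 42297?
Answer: 19321/42297 ≈ 0.45679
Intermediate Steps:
(-128 - 11)²/J = (-128 - 11)²/42297 = (-139)²*(1/42297) = 19321*(1/42297) = 19321/42297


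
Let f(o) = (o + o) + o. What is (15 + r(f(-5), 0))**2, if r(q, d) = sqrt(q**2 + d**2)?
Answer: 900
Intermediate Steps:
f(o) = 3*o (f(o) = 2*o + o = 3*o)
r(q, d) = sqrt(d**2 + q**2)
(15 + r(f(-5), 0))**2 = (15 + sqrt(0**2 + (3*(-5))**2))**2 = (15 + sqrt(0 + (-15)**2))**2 = (15 + sqrt(0 + 225))**2 = (15 + sqrt(225))**2 = (15 + 15)**2 = 30**2 = 900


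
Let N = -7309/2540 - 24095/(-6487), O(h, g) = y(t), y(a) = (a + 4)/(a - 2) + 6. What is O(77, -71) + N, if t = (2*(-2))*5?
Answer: 1370962507/181246780 ≈ 7.5641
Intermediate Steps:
t = -20 (t = -4*5 = -20)
y(a) = 6 + (4 + a)/(-2 + a) (y(a) = (4 + a)/(-2 + a) + 6 = 6 + (4 + a)/(-2 + a))
O(h, g) = 74/11 (O(h, g) = (-8 + 7*(-20))/(-2 - 20) = (-8 - 140)/(-22) = -1/22*(-148) = 74/11)
N = 13787817/16476980 (N = -7309*1/2540 - 24095*(-1/6487) = -7309/2540 + 24095/6487 = 13787817/16476980 ≈ 0.83679)
O(77, -71) + N = 74/11 + 13787817/16476980 = 1370962507/181246780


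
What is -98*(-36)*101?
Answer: 356328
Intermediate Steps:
-98*(-36)*101 = -(-3528)*101 = -1*(-356328) = 356328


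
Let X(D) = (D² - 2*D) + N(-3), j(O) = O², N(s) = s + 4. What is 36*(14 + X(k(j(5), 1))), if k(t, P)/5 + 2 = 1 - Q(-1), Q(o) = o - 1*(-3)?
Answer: 9720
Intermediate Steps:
N(s) = 4 + s
Q(o) = 3 + o (Q(o) = o + 3 = 3 + o)
k(t, P) = -15 (k(t, P) = -10 + 5*(1 - (3 - 1)) = -10 + 5*(1 - 1*2) = -10 + 5*(1 - 2) = -10 + 5*(-1) = -10 - 5 = -15)
X(D) = 1 + D² - 2*D (X(D) = (D² - 2*D) + (4 - 3) = (D² - 2*D) + 1 = 1 + D² - 2*D)
36*(14 + X(k(j(5), 1))) = 36*(14 + (1 + (-15)² - 2*(-15))) = 36*(14 + (1 + 225 + 30)) = 36*(14 + 256) = 36*270 = 9720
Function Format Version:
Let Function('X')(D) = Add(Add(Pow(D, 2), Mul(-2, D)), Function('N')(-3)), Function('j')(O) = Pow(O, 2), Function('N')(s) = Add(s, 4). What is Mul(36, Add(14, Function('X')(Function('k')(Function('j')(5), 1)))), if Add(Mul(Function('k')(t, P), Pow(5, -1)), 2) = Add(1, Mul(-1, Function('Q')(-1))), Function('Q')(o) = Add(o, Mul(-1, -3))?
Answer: 9720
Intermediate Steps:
Function('N')(s) = Add(4, s)
Function('Q')(o) = Add(3, o) (Function('Q')(o) = Add(o, 3) = Add(3, o))
Function('k')(t, P) = -15 (Function('k')(t, P) = Add(-10, Mul(5, Add(1, Mul(-1, Add(3, -1))))) = Add(-10, Mul(5, Add(1, Mul(-1, 2)))) = Add(-10, Mul(5, Add(1, -2))) = Add(-10, Mul(5, -1)) = Add(-10, -5) = -15)
Function('X')(D) = Add(1, Pow(D, 2), Mul(-2, D)) (Function('X')(D) = Add(Add(Pow(D, 2), Mul(-2, D)), Add(4, -3)) = Add(Add(Pow(D, 2), Mul(-2, D)), 1) = Add(1, Pow(D, 2), Mul(-2, D)))
Mul(36, Add(14, Function('X')(Function('k')(Function('j')(5), 1)))) = Mul(36, Add(14, Add(1, Pow(-15, 2), Mul(-2, -15)))) = Mul(36, Add(14, Add(1, 225, 30))) = Mul(36, Add(14, 256)) = Mul(36, 270) = 9720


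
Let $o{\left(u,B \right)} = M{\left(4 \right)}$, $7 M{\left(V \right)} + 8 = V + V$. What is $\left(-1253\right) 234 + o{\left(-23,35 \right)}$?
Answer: $-293202$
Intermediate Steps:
$M{\left(V \right)} = - \frac{8}{7} + \frac{2 V}{7}$ ($M{\left(V \right)} = - \frac{8}{7} + \frac{V + V}{7} = - \frac{8}{7} + \frac{2 V}{7}$)
$o{\left(u,B \right)} = 0$ ($o{\left(u,B \right)} = - \frac{8}{7} + \frac{2}{7} \cdot 4 = - \frac{8}{7} + \frac{8}{7} = 0$)
$\left(-1253\right) 234 + o{\left(-23,35 \right)} = \left(-1253\right) 234 + 0 = -293202 + 0 = -293202$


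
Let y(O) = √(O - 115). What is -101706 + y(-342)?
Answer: -101706 + I*√457 ≈ -1.0171e+5 + 21.378*I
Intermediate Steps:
y(O) = √(-115 + O)
-101706 + y(-342) = -101706 + √(-115 - 342) = -101706 + √(-457) = -101706 + I*√457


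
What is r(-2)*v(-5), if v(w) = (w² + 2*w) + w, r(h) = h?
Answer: -20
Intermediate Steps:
v(w) = w² + 3*w
r(-2)*v(-5) = -(-10)*(3 - 5) = -(-10)*(-2) = -2*10 = -20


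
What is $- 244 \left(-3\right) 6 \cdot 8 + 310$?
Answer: $35446$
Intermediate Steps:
$- 244 \left(-3\right) 6 \cdot 8 + 310 = - 244 \left(\left(-18\right) 8\right) + 310 = \left(-244\right) \left(-144\right) + 310 = 35136 + 310 = 35446$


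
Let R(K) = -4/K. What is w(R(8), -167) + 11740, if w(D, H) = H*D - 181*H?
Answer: 84101/2 ≈ 42051.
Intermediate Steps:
w(D, H) = -181*H + D*H (w(D, H) = D*H - 181*H = -181*H + D*H)
w(R(8), -167) + 11740 = -167*(-181 - 4/8) + 11740 = -167*(-181 - 4*⅛) + 11740 = -167*(-181 - ½) + 11740 = -167*(-363/2) + 11740 = 60621/2 + 11740 = 84101/2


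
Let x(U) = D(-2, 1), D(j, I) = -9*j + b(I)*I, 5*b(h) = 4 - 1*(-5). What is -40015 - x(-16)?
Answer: -200174/5 ≈ -40035.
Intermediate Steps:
b(h) = 9/5 (b(h) = (4 - 1*(-5))/5 = (4 + 5)/5 = (⅕)*9 = 9/5)
D(j, I) = -9*j + 9*I/5
x(U) = 99/5 (x(U) = -9*(-2) + (9/5)*1 = 18 + 9/5 = 99/5)
-40015 - x(-16) = -40015 - 1*99/5 = -40015 - 99/5 = -200174/5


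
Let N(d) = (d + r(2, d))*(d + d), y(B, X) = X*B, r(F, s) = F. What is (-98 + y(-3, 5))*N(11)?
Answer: -32318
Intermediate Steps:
y(B, X) = B*X
N(d) = 2*d*(2 + d) (N(d) = (d + 2)*(d + d) = (2 + d)*(2*d) = 2*d*(2 + d))
(-98 + y(-3, 5))*N(11) = (-98 - 3*5)*(2*11*(2 + 11)) = (-98 - 15)*(2*11*13) = -113*286 = -32318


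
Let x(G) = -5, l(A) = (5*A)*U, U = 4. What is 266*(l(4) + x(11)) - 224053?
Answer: -204103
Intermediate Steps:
l(A) = 20*A (l(A) = (5*A)*4 = 20*A)
266*(l(4) + x(11)) - 224053 = 266*(20*4 - 5) - 224053 = 266*(80 - 5) - 224053 = 266*75 - 224053 = 19950 - 224053 = -204103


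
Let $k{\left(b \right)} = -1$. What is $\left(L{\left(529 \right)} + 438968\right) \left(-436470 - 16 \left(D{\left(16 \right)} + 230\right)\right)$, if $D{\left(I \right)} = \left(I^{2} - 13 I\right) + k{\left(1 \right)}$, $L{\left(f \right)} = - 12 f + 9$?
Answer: $-190746991358$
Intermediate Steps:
$L{\left(f \right)} = 9 - 12 f$
$D{\left(I \right)} = -1 + I^{2} - 13 I$ ($D{\left(I \right)} = \left(I^{2} - 13 I\right) - 1 = -1 + I^{2} - 13 I$)
$\left(L{\left(529 \right)} + 438968\right) \left(-436470 - 16 \left(D{\left(16 \right)} + 230\right)\right) = \left(\left(9 - 6348\right) + 438968\right) \left(-436470 - 16 \left(\left(-1 + 16^{2} - 208\right) + 230\right)\right) = \left(\left(9 - 6348\right) + 438968\right) \left(-436470 - 16 \left(\left(-1 + 256 - 208\right) + 230\right)\right) = \left(-6339 + 438968\right) \left(-436470 - 16 \left(47 + 230\right)\right) = 432629 \left(-436470 - 4432\right) = 432629 \left(-440902\right) = -190746991358$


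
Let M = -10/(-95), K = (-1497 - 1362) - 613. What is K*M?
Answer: -6944/19 ≈ -365.47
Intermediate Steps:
K = -3472 (K = -2859 - 613 = -3472)
M = 2/19 (M = -10*(-1/95) = 2/19 ≈ 0.10526)
K*M = -3472*2/19 = -6944/19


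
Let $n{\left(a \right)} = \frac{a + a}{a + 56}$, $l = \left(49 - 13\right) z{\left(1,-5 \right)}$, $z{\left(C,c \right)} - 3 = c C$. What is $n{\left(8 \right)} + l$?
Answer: $- \frac{287}{4} \approx -71.75$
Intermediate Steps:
$z{\left(C,c \right)} = 3 + C c$ ($z{\left(C,c \right)} = 3 + c C = 3 + C c$)
$l = -72$ ($l = \left(49 - 13\right) \left(3 + 1 \left(-5\right)\right) = 36 \left(3 - 5\right) = 36 \left(-2\right) = -72$)
$n{\left(a \right)} = \frac{2 a}{56 + a}$
$n{\left(8 \right)} + l = 2 \cdot 8 \frac{1}{56 + 8} - 72 = 2 \cdot 8 \cdot \frac{1}{64} - 72 = \frac{1}{4} - 72 = - \frac{287}{4}$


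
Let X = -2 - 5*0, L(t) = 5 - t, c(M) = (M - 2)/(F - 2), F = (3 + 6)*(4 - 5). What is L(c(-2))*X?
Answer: -102/11 ≈ -9.2727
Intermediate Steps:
F = -9 (F = 9*(-1) = -9)
c(M) = 2/11 - M/11 (c(M) = (M - 2)/(-9 - 2) = (-2 + M)/(-11) = (-2 + M)*(-1/11) = 2/11 - M/11)
X = -2 (X = -2 + 0 = -2)
L(c(-2))*X = (5 - (2/11 - 1/11*(-2)))*(-2) = (5 - (2/11 + 2/11))*(-2) = (5 - 1*4/11)*(-2) = (5 - 4/11)*(-2) = (51/11)*(-2) = -102/11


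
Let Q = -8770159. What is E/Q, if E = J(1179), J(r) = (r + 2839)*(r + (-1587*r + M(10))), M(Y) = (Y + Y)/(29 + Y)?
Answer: 293016049228/342036201 ≈ 856.68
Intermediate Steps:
M(Y) = 2*Y/(29 + Y) (M(Y) = (2*Y)/(29 + Y) = 2*Y/(29 + Y))
J(r) = (2839 + r)*(20/39 - 1586*r) (J(r) = (r + 2839)*(r + (-1587*r + 2*10/(29 + 10))) = (2839 + r)*(r + (-1587*r + 2*10/39)) = (2839 + r)*(r + (-1587*r + 2*10*(1/39))) = (2839 + r)*(r + (-1587*r + 20/39)) = (2839 + r)*(r + (20/39 - 1587*r)) = (2839 + r)*(20/39 - 1586*r))
E = -293016049228/39 (E = 56780/39 - 1586*1179² - 175603486/39*1179 = 56780/39 - 1586*1390041 - 69012169998/13 = 56780/39 - 2204605026 - 69012169998/13 = -293016049228/39 ≈ -7.5132e+9)
E/Q = -293016049228/39/(-8770159) = -293016049228/39*(-1/8770159) = 293016049228/342036201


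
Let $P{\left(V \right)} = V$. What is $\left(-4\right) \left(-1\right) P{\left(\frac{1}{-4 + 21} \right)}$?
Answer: $\frac{4}{17} \approx 0.23529$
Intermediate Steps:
$\left(-4\right) \left(-1\right) P{\left(\frac{1}{-4 + 21} \right)} = \frac{\left(-4\right) \left(-1\right)}{-4 + 21} = \frac{4}{17}$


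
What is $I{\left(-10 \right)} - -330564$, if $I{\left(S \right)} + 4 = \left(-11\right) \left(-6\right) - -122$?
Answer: $330748$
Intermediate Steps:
$I{\left(S \right)} = 184$ ($I{\left(S \right)} = -4 - -188 = -4 + \left(66 + 122\right) = -4 + 188 = 184$)
$I{\left(-10 \right)} - -330564 = 184 - -330564 = 184 + 330564 = 330748$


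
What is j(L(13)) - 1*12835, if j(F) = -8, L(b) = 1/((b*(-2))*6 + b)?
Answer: -12843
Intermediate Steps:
L(b) = -1/(11*b) (L(b) = 1/(-2*b*6 + b) = 1/(-12*b + b) = 1/(-11*b) = -1/(11*b))
j(L(13)) - 1*12835 = -8 - 1*12835 = -8 - 12835 = -12843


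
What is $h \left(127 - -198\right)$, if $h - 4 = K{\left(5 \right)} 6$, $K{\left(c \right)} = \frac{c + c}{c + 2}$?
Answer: $\frac{28600}{7} \approx 4085.7$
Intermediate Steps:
$K{\left(c \right)} = \frac{2 c}{2 + c}$
$h = \frac{88}{7}$ ($h = 4 + 2 \cdot 5 \frac{1}{2 + 5} \cdot 6 = 4 + 2 \cdot 5 \cdot \frac{1}{7} \cdot 6 = 4 + \frac{10}{7} \cdot 6 = 4 + \frac{60}{7} = \frac{88}{7} \approx 12.571$)
$h \left(127 - -198\right) = \frac{88 \left(127 - -198\right)}{7} = \frac{88 \left(127 + 198\right)}{7} = \frac{88}{7} \cdot 325 = \frac{28600}{7}$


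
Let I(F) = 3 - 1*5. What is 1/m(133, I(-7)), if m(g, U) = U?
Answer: -1/2 ≈ -0.50000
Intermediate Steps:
I(F) = -2 (I(F) = 3 - 5 = -2)
1/m(133, I(-7)) = 1/(-2) = -1/2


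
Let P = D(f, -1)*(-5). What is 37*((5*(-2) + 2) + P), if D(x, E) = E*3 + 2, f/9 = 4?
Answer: -111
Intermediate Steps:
f = 36 (f = 9*4 = 36)
D(x, E) = 2 + 3*E (D(x, E) = 3*E + 2 = 2 + 3*E)
P = 5 (P = (2 + 3*(-1))*(-5) = (2 - 3)*(-5) = -1*(-5) = 5)
37*((5*(-2) + 2) + P) = 37*((5*(-2) + 2) + 5) = 37*((-10 + 2) + 5) = 37*(-8 + 5) = 37*(-3) = -111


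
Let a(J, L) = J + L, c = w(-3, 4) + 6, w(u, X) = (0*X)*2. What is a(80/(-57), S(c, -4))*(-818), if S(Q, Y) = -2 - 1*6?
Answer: 438448/57 ≈ 7692.1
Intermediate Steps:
w(u, X) = 0 (w(u, X) = 0*2 = 0)
c = 6 (c = 0 + 6 = 6)
S(Q, Y) = -8 (S(Q, Y) = -2 - 6 = -8)
a(80/(-57), S(c, -4))*(-818) = (80/(-57) - 8)*(-818) = (80*(-1/57) - 8)*(-818) = (-80/57 - 8)*(-818) = -536/57*(-818) = 438448/57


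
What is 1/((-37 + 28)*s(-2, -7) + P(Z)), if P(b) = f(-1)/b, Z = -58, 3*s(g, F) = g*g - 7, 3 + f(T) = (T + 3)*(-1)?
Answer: 58/527 ≈ 0.11006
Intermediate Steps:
f(T) = -6 - T (f(T) = -3 + (T + 3)*(-1) = -3 + (3 + T)*(-1) = -3 + (-3 - T) = -6 - T)
s(g, F) = -7/3 + g²/3 (s(g, F) = (g*g - 7)/3 = (g² - 7)/3 = (-7 + g²)/3 = -7/3 + g²/3)
P(b) = -5/b (P(b) = (-6 - 1*(-1))/b = (-6 + 1)/b = -5/b)
1/((-37 + 28)*s(-2, -7) + P(Z)) = 1/((-37 + 28)*(-7/3 + (⅓)*(-2)²) - 5/(-58)) = 1/(-9*(-7/3 + (⅓)*4) - 5*(-1/58)) = 1/(-9*(-7/3 + 4/3) + 5/58) = 1/(-9*(-1) + 5/58) = 1/(9 + 5/58) = 1/(527/58) = 58/527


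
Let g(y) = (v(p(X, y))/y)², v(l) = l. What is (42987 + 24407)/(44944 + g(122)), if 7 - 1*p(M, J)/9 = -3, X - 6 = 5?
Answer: 250773074/167238649 ≈ 1.4995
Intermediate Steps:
X = 11 (X = 6 + 5 = 11)
p(M, J) = 90 (p(M, J) = 63 - 9*(-3) = 63 + 27 = 90)
g(y) = 8100/y² (g(y) = (90/y)² = 8100/y²)
(42987 + 24407)/(44944 + g(122)) = (42987 + 24407)/(44944 + 8100/122²) = 67394/(44944 + 8100*(1/14884)) = 67394/(44944 + 2025/3721) = 67394/(167238649/3721) = 67394*(3721/167238649) = 250773074/167238649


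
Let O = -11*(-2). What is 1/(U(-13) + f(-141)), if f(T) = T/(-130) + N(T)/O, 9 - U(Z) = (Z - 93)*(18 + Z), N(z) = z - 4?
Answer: 715/381448 ≈ 0.0018744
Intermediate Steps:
N(z) = -4 + z
U(Z) = 9 - (-93 + Z)*(18 + Z) (U(Z) = 9 - (Z - 93)*(18 + Z) = 9 - (-93 + Z)*(18 + Z))
O = 22
f(T) = -2/11 + 27*T/715 (f(T) = T/(-130) + (-4 + T)/22 = T*(-1/130) + (-4 + T)*(1/22) = -T/130 + (-2/11 + T/22) = -2/11 + 27*T/715)
1/(U(-13) + f(-141)) = 1/((1683 - 1*(-13)² + 75*(-13)) + (-2/11 + (27/715)*(-141))) = 1/((1683 - 1*169 - 975) + (-2/11 - 3807/715)) = 1/((1683 - 169 - 975) - 3937/715) = 1/(539 - 3937/715) = 1/(381448/715) = 715/381448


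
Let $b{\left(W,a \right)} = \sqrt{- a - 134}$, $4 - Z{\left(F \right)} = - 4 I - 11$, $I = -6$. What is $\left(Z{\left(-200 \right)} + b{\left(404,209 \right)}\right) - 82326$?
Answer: $-82335 + 7 i \sqrt{7} \approx -82335.0 + 18.52 i$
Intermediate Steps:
$Z{\left(F \right)} = -9$ ($Z{\left(F \right)} = 4 - \left(\left(-4\right) \left(-6\right) - 11\right) = 4 - \left(24 - 11\right) = 4 - 13 = -9$)
$b{\left(W,a \right)} = \sqrt{-134 - a}$
$\left(Z{\left(-200 \right)} + b{\left(404,209 \right)}\right) - 82326 = \left(-9 + \sqrt{-134 - 209}\right) - 82326 = \left(-9 + \sqrt{-343}\right) - 82326 = \left(-9 + 7 i \sqrt{7}\right) - 82326 = -82335 + 7 i \sqrt{7}$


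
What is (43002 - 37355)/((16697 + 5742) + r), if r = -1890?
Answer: 5647/20549 ≈ 0.27481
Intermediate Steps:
(43002 - 37355)/((16697 + 5742) + r) = (43002 - 37355)/((16697 + 5742) - 1890) = 5647/(22439 - 1890) = 5647/20549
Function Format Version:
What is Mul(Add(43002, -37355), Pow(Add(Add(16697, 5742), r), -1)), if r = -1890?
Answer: Rational(5647, 20549) ≈ 0.27481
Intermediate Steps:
Mul(Add(43002, -37355), Pow(Add(Add(16697, 5742), r), -1)) = Mul(Add(43002, -37355), Pow(Add(Add(16697, 5742), -1890), -1)) = Mul(5647, Pow(Add(22439, -1890), -1)) = Mul(5647, Pow(20549, -1)) = Mul(5647, Rational(1, 20549)) = Rational(5647, 20549)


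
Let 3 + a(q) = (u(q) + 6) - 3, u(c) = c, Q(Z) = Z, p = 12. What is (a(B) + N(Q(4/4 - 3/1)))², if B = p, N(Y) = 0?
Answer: 144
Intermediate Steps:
B = 12
a(q) = q (a(q) = -3 + ((q + 6) - 3) = -3 + ((6 + q) - 3) = -3 + (3 + q) = q)
(a(B) + N(Q(4/4 - 3/1)))² = (12 + 0)² = 12² = 144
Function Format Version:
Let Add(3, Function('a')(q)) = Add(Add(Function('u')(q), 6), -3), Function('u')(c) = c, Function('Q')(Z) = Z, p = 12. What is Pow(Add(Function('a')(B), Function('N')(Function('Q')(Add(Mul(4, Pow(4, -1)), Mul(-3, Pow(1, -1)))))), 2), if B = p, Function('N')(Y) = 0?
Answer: 144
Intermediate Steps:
B = 12
Function('a')(q) = q (Function('a')(q) = Add(-3, Add(Add(q, 6), -3)) = Add(-3, Add(Add(6, q), -3)) = Add(-3, Add(3, q)) = q)
Pow(Add(Function('a')(B), Function('N')(Function('Q')(Add(Mul(4, Pow(4, -1)), Mul(-3, Pow(1, -1)))))), 2) = Pow(Add(12, 0), 2) = Pow(12, 2) = 144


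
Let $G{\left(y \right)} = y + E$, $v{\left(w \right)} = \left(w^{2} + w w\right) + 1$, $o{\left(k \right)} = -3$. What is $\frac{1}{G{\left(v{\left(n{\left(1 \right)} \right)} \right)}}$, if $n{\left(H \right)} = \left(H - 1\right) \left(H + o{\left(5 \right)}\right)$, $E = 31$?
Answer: $\frac{1}{32} \approx 0.03125$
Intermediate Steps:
$n{\left(H \right)} = \left(-1 + H\right) \left(-3 + H\right)$ ($n{\left(H \right)} = \left(H - 1\right) \left(H - 3\right) = \left(-1 + H\right) \left(-3 + H\right)$)
$v{\left(w \right)} = 1 + 2 w^{2}$ ($v{\left(w \right)} = \left(w^{2} + w^{2}\right) + 1 = 2 w^{2} + 1 = 1 + 2 w^{2}$)
$G{\left(y \right)} = 31 + y$ ($G{\left(y \right)} = y + 31 = 31 + y$)
$\frac{1}{G{\left(v{\left(n{\left(1 \right)} \right)} \right)}} = \frac{1}{31 + \left(1 + 2 \left(3 + 1^{2} - 4\right)^{2}\right)} = \frac{1}{31 + \left(1 + 2 \left(3 + 1 - 4\right)^{2}\right)} = \frac{1}{31 + \left(1 + 2 \cdot 0^{2}\right)} = \frac{1}{31 + \left(1 + 2 \cdot 0\right)} = \frac{1}{31 + \left(1 + 0\right)} = \frac{1}{31 + 1} = \frac{1}{32}$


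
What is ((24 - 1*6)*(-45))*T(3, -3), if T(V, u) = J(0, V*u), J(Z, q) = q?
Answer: 7290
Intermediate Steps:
T(V, u) = V*u
((24 - 1*6)*(-45))*T(3, -3) = ((24 - 1*6)*(-45))*(3*(-3)) = ((24 - 6)*(-45))*(-9) = (18*(-45))*(-9) = -810*(-9) = 7290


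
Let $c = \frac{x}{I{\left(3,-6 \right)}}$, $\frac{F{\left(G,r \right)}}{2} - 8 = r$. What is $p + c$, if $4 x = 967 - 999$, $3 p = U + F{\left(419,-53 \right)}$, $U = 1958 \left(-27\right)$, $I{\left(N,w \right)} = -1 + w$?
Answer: $- \frac{123556}{7} \approx -17651.0$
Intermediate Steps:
$U = -52866$
$F{\left(G,r \right)} = 16 + 2 r$
$p = -17652$ ($p = \frac{-52866 + \left(16 + 2 \left(-53\right)\right)}{3} = \frac{-52866 + \left(16 - 106\right)}{3} = \frac{-52866 - 90}{3} = \frac{1}{3} \left(-52956\right) = -17652$)
$x = -8$ ($x = \frac{967 - 999}{4} = \frac{1}{4} \left(-32\right) = -8$)
$c = \frac{8}{7}$ ($c = - \frac{8}{-1 - 6} = - \frac{8}{-7} = \left(-8\right) \left(- \frac{1}{7}\right) = \frac{8}{7} \approx 1.1429$)
$p + c = -17652 + \frac{8}{7} = - \frac{123556}{7}$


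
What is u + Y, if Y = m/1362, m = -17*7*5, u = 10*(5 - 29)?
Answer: -327475/1362 ≈ -240.44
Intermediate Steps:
u = -240 (u = 10*(-24) = -240)
m = -595 (m = -119*5 = -595)
Y = -595/1362 ≈ -0.43686
u + Y = -240 - 595/1362 = -327475/1362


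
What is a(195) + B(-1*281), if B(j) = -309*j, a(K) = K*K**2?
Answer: 7501704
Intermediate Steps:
a(K) = K**3
a(195) + B(-1*281) = 195**3 - (-309)*281 = 7414875 - 309*(-281) = 7414875 + 86829 = 7501704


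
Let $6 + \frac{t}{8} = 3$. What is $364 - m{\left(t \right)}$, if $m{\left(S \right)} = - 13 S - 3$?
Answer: $55$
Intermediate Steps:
$t = -24$ ($t = -48 + 8 \cdot 3 = -48 + 24 = -24$)
$m{\left(S \right)} = -3 - 13 S$
$364 - m{\left(t \right)} = 364 - \left(-3 - -312\right) = 364 - \left(-3 + 312\right) = 364 - 309 = 55$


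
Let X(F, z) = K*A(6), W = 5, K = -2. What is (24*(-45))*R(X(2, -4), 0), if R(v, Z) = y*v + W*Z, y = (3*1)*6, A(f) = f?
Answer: 233280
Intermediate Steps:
y = 18 (y = 3*6 = 18)
X(F, z) = -12 (X(F, z) = -2*6 = -12)
R(v, Z) = 5*Z + 18*v (R(v, Z) = 18*v + 5*Z = 5*Z + 18*v)
(24*(-45))*R(X(2, -4), 0) = (24*(-45))*(5*0 + 18*(-12)) = -1080*(0 - 216) = -1080*(-216) = 233280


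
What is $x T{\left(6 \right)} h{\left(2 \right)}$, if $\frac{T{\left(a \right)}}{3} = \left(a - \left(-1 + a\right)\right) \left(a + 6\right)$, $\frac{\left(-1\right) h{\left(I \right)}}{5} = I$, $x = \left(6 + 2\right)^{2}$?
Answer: $-23040$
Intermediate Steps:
$x = 64$ ($x = 8^{2} = 64$)
$h{\left(I \right)} = - 5 I$
$T{\left(a \right)} = 18 + 3 a$ ($T{\left(a \right)} = 3 \left(a - \left(-1 + a\right)\right) \left(a + 6\right) = 3 \cdot 1 \left(6 + a\right) = 3 \left(6 + a\right) = 18 + 3 a$)
$x T{\left(6 \right)} h{\left(2 \right)} = 64 \left(18 + 3 \cdot 6\right) \left(\left(-5\right) 2\right) = 64 \left(18 + 18\right) \left(-10\right) = 64 \cdot 36 \left(-10\right) = 2304 \left(-10\right) = -23040$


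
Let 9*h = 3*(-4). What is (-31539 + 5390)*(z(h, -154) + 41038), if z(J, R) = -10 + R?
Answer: -1068814226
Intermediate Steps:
h = -4/3 (h = (3*(-4))/9 = (⅑)*(-12) = -4/3 ≈ -1.3333)
(-31539 + 5390)*(z(h, -154) + 41038) = (-31539 + 5390)*((-10 - 154) + 41038) = -26149*(-164 + 41038) = -26149*40874 = -1068814226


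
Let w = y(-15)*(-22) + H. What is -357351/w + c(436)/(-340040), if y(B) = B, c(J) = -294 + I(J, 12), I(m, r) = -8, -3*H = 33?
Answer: -60756768851/54236380 ≈ -1120.2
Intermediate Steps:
H = -11 (H = -⅓*33 = -11)
c(J) = -302 (c(J) = -294 - 8 = -302)
w = 319 (w = -15*(-22) - 11 = 330 - 11 = 319)
-357351/w + c(436)/(-340040) = -357351/319 - 302/(-340040) = -357351*1/319 - 302*(-1/340040) = -357351/319 + 151/170020 = -60756768851/54236380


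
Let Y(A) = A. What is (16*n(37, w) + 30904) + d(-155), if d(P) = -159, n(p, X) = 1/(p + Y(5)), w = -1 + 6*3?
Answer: 645653/21 ≈ 30745.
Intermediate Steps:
w = 17 (w = -1 + 18 = 17)
n(p, X) = 1/(5 + p) (n(p, X) = 1/(p + 5) = 1/(5 + p))
(16*n(37, w) + 30904) + d(-155) = (16/(5 + 37) + 30904) - 159 = (16/42 + 30904) - 159 = (16*(1/42) + 30904) - 159 = (8/21 + 30904) - 159 = 648992/21 - 159 = 645653/21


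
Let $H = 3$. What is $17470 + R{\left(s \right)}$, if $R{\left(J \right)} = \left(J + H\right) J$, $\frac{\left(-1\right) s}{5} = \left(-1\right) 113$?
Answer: $338390$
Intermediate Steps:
$s = 565$ ($s = - 5 \left(\left(-1\right) 113\right) = \left(-5\right) \left(-113\right) = 565$)
$R{\left(J \right)} = J \left(3 + J\right)$ ($R{\left(J \right)} = \left(J + 3\right) J = \left(3 + J\right) J = J \left(3 + J\right)$)
$17470 + R{\left(s \right)} = 17470 + 565 \left(3 + 565\right) = 17470 + 565 \cdot 568 = 17470 + 320920 = 338390$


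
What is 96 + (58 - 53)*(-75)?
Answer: -279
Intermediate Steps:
96 + (58 - 53)*(-75) = 96 + 5*(-75) = 96 - 375 = -279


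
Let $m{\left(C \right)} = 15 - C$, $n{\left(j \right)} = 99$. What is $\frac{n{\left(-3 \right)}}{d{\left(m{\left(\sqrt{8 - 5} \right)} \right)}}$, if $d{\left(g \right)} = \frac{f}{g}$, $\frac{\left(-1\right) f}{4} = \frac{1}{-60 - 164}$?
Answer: $83160 - 5544 \sqrt{3} \approx 73558.0$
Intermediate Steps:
$f = \frac{1}{56}$ ($f = - \frac{4}{-60 - 164} = - \frac{4}{-224} = \left(-4\right) \left(- \frac{1}{224}\right) = \frac{1}{56} \approx 0.017857$)
$d{\left(g \right)} = \frac{1}{56 g}$
$\frac{n{\left(-3 \right)}}{d{\left(m{\left(\sqrt{8 - 5} \right)} \right)}} = \frac{99}{\frac{1}{56} \frac{1}{15 - \sqrt{8 - 5}}} = \frac{99}{\frac{1}{56} \frac{1}{15 - \sqrt{3}}} = 99 \left(840 - 56 \sqrt{3}\right) = 83160 - 5544 \sqrt{3}$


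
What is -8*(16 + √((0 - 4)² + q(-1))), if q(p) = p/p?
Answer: -128 - 8*√17 ≈ -160.98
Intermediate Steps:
q(p) = 1
-8*(16 + √((0 - 4)² + q(-1))) = -8*(16 + √((0 - 4)² + 1)) = -8*(16 + √((-4)² + 1)) = -8*(16 + √(16 + 1)) = -8*(16 + √17) = -128 - 8*√17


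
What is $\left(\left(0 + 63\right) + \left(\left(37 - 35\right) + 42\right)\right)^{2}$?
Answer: $11449$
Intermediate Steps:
$\left(\left(0 + 63\right) + \left(\left(37 - 35\right) + 42\right)\right)^{2} = \left(63 + \left(2 + 42\right)\right)^{2} = \left(63 + 44\right)^{2} = 107^{2} = 11449$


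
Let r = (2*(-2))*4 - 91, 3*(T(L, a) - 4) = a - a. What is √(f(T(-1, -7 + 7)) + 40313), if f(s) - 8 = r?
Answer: √40214 ≈ 200.53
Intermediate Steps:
T(L, a) = 4 (T(L, a) = 4 + (a - a)/3 = 4 + (⅓)*0 = 4 + 0 = 4)
r = -107 (r = -4*4 - 91 = -16 - 91 = -107)
f(s) = -99 (f(s) = 8 - 107 = -99)
√(f(T(-1, -7 + 7)) + 40313) = √(-99 + 40313) = √40214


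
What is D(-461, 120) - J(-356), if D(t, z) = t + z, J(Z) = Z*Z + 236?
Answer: -127313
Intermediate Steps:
J(Z) = 236 + Z² (J(Z) = Z² + 236 = 236 + Z²)
D(-461, 120) - J(-356) = (-461 + 120) - (236 + (-356)²) = -341 - (236 + 126736) = -341 - 1*126972 = -341 - 126972 = -127313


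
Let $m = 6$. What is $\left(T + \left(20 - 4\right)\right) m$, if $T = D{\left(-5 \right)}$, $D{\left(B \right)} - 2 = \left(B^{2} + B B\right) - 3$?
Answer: $390$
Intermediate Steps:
$D{\left(B \right)} = -1 + 2 B^{2}$ ($D{\left(B \right)} = 2 - \left(3 - B^{2} - B B\right) = 2 + \left(\left(B^{2} + B^{2}\right) - 3\right) = 2 + \left(2 B^{2} - 3\right) = 2 + \left(-3 + 2 B^{2}\right) = -1 + 2 B^{2}$)
$T = 49$ ($T = -1 + 2 \left(-5\right)^{2} = -1 + 2 \cdot 25 = -1 + 50 = 49$)
$\left(T + \left(20 - 4\right)\right) m = \left(49 + \left(20 - 4\right)\right) 6 = \left(49 + 16\right) 6 = 65 \cdot 6 = 390$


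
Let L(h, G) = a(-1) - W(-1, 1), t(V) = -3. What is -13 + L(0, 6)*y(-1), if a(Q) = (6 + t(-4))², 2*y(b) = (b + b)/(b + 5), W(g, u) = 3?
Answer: -29/2 ≈ -14.500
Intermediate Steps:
y(b) = b/(5 + b) (y(b) = ((b + b)/(b + 5))/2 = ((2*b)/(5 + b))/2 = (2*b/(5 + b))/2 = b/(5 + b))
a(Q) = 9 (a(Q) = (6 - 3)² = 3² = 9)
L(h, G) = 6 (L(h, G) = 9 - 1*3 = 9 - 3 = 6)
-13 + L(0, 6)*y(-1) = -13 + 6*(-1/(5 - 1)) = -13 + 6*(-1/4) = -13 + 6*(-1*¼) = -13 + 6*(-¼) = -13 - 3/2 = -29/2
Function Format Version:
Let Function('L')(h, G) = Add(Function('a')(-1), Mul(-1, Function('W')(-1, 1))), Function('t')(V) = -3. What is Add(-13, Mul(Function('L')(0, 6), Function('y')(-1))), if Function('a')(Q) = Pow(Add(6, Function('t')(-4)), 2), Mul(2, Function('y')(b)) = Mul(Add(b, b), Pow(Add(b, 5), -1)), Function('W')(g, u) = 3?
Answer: Rational(-29, 2) ≈ -14.500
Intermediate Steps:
Function('y')(b) = Mul(b, Pow(Add(5, b), -1)) (Function('y')(b) = Mul(Rational(1, 2), Mul(Add(b, b), Pow(Add(b, 5), -1))) = Mul(Rational(1, 2), Mul(Mul(2, b), Pow(Add(5, b), -1))) = Mul(Rational(1, 2), Mul(2, b, Pow(Add(5, b), -1))) = Mul(b, Pow(Add(5, b), -1)))
Function('a')(Q) = 9 (Function('a')(Q) = Pow(Add(6, -3), 2) = Pow(3, 2) = 9)
Function('L')(h, G) = 6 (Function('L')(h, G) = Add(9, Mul(-1, 3)) = Add(9, -3) = 6)
Add(-13, Mul(Function('L')(0, 6), Function('y')(-1))) = Add(-13, Mul(6, Mul(-1, Pow(Add(5, -1), -1)))) = Add(-13, Mul(6, Mul(-1, Pow(4, -1)))) = Add(-13, Mul(6, Mul(-1, Rational(1, 4)))) = Add(-13, Mul(6, Rational(-1, 4))) = Add(-13, Rational(-3, 2)) = Rational(-29, 2)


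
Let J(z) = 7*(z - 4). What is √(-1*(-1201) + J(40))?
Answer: √1453 ≈ 38.118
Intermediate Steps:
J(z) = -28 + 7*z (J(z) = 7*(-4 + z) = -28 + 7*z)
√(-1*(-1201) + J(40)) = √(-1*(-1201) + (-28 + 7*40)) = √(1201 + (-28 + 280)) = √(1201 + 252) = √1453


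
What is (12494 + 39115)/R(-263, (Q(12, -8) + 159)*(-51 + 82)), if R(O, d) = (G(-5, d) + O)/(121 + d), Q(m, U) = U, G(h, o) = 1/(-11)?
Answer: -1363045299/1447 ≈ -9.4198e+5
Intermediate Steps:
G(h, o) = -1/11
R(O, d) = (-1/11 + O)/(121 + d)
(12494 + 39115)/R(-263, (Q(12, -8) + 159)*(-51 + 82)) = (12494 + 39115)/(((-1/11 - 263)/(121 + (-8 + 159)*(-51 + 82)))) = 51609/((-2894/11/(121 + 151*31))) = 51609/((-2894/11/(121 + 4681))) = 51609/((-2894/11/4802)) = 51609/(((1/4802)*(-2894/11))) = 51609/(-1447/26411) = 51609*(-26411/1447) = -1363045299/1447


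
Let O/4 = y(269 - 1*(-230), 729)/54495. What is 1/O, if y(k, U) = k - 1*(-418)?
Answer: 7785/524 ≈ 14.857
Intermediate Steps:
y(k, U) = 418 + k (y(k, U) = k + 418 = 418 + k)
O = 524/7785 (O = 4*((418 + (269 - 1*(-230)))/54495) = 4*((418 + (269 + 230))*(1/54495)) = 4*((418 + 499)*(1/54495)) = 4*(917*(1/54495)) = 4*(131/7785) = 524/7785 ≈ 0.067309)
1/O = 1/(524/7785) = 7785/524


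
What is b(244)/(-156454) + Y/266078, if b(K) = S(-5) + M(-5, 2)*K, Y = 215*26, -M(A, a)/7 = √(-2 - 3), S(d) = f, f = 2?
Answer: 218511426/10407241853 + 854*I*√5/78227 ≈ 0.020996 + 0.024411*I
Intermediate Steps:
S(d) = 2
M(A, a) = -7*I*√5 (M(A, a) = -7*√(-2 - 3) = -7*I*√5)
Y = 5590
b(K) = 2 - 7*I*K*√5 (b(K) = 2 + (-7*I*√5)*K = 2 - 7*I*K*√5)
b(244)/(-156454) + Y/266078 = (2 - 7*I*244*√5)/(-156454) + 5590/266078 = (2 - 1708*I*√5)*(-1/156454) + 5590*(1/266078) = (-1/78227 + 854*I*√5/78227) + 2795/133039 = 218511426/10407241853 + 854*I*√5/78227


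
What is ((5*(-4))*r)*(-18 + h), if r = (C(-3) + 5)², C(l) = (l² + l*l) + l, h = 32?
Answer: -112000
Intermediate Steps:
C(l) = l + 2*l² (C(l) = (l² + l²) + l = 2*l² + l = l + 2*l²)
r = 400 (r = (-3*(1 + 2*(-3)) + 5)² = (-3*(1 - 6) + 5)² = (-3*(-5) + 5)² = (15 + 5)² = 20² = 400)
((5*(-4))*r)*(-18 + h) = ((5*(-4))*400)*(-18 + 32) = -20*400*14 = -8000*14 = -112000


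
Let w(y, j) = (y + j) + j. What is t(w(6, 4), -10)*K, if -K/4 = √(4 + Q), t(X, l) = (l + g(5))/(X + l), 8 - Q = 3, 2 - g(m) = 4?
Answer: 36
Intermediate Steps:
g(m) = -2 (g(m) = 2 - 1*4 = 2 - 4 = -2)
w(y, j) = y + 2*j (w(y, j) = (j + y) + j = y + 2*j)
Q = 5 (Q = 8 - 1*3 = 8 - 3 = 5)
t(X, l) = (-2 + l)/(X + l) (t(X, l) = (l - 2)/(X + l) = (-2 + l)/(X + l))
K = -12 (K = -4*√(4 + 5) = -4*√9 = -4*3 = -12)
t(w(6, 4), -10)*K = ((-2 - 10)/((6 + 2*4) - 10))*(-12) = (-12/((6 + 8) - 10))*(-12) = (-12/(14 - 10))*(-12) = (-12/4)*(-12) = ((¼)*(-12))*(-12) = -3*(-12) = 36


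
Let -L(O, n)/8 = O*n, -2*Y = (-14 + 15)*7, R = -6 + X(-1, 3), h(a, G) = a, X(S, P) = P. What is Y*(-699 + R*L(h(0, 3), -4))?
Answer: 4893/2 ≈ 2446.5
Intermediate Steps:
R = -3 (R = -6 + 3 = -3)
Y = -7/2 (Y = -(-14 + 15)*7/2 = -7/2 ≈ -3.5000)
L(O, n) = -8*O*n
Y*(-699 + R*L(h(0, 3), -4)) = -7*(-699 - (-24)*0*(-4))/2 = -7*(-699 - 3*0)/2 = -7*(-699 + 0)/2 = -7/2*(-699) = 4893/2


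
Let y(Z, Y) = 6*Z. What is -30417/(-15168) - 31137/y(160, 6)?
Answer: -384623/12640 ≈ -30.429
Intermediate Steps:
-30417/(-15168) - 31137/y(160, 6) = -30417/(-15168) - 31137/(6*160) = -30417*(-1/15168) - 31137/960 = 10139/5056 - 31137*1/960 = 10139/5056 - 10379/320 = -384623/12640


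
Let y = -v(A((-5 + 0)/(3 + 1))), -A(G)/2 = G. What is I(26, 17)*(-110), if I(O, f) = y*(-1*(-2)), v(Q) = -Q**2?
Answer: -1375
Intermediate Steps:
A(G) = -2*G
y = 25/4 (y = -(-1)*(-2*(-5 + 0)/(3 + 1))**2 = -(-1)*(-(-10)/4)**2 = -(-1)*(-2*(-5/4))**2 = -(-1)*(5/2)**2 = -(-1)*25/4 = -1*(-25/4) = 25/4 ≈ 6.2500)
I(O, f) = 25/2 (I(O, f) = 25*(-1*(-2))/4 = (25/4)*2 = 25/2)
I(26, 17)*(-110) = (25/2)*(-110) = -1375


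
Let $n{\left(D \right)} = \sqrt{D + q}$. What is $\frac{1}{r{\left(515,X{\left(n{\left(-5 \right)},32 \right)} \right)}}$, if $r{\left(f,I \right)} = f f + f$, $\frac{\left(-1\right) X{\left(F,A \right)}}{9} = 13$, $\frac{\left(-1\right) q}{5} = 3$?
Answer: $\frac{1}{265740} \approx 3.7631 \cdot 10^{-6}$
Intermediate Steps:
$q = -15$ ($q = \left(-5\right) 3 = -15$)
$n{\left(D \right)} = \sqrt{-15 + D}$ ($n{\left(D \right)} = \sqrt{D - 15} = \sqrt{-15 + D}$)
$X{\left(F,A \right)} = -117$ ($X{\left(F,A \right)} = \left(-9\right) 13 = -117$)
$r{\left(f,I \right)} = f + f^{2}$ ($r{\left(f,I \right)} = f^{2} + f = f + f^{2}$)
$\frac{1}{r{\left(515,X{\left(n{\left(-5 \right)},32 \right)} \right)}} = \frac{1}{515 \left(1 + 515\right)} = \frac{1}{515 \cdot 516} = \frac{1}{265740}$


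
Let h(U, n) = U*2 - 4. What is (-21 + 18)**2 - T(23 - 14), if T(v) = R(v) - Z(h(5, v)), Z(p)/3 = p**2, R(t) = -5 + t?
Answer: 113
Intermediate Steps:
h(U, n) = -4 + 2*U (h(U, n) = 2*U - 4 = -4 + 2*U)
Z(p) = 3*p**2
T(v) = -113 + v (T(v) = (-5 + v) - 3*(-4 + 2*5)**2 = (-5 + v) - 3*(-4 + 10)**2 = (-5 + v) - 3*6**2 = (-5 + v) - 3*36 = (-5 + v) - 1*108 = (-5 + v) - 108 = -113 + v)
(-21 + 18)**2 - T(23 - 14) = (-21 + 18)**2 - (-113 + (23 - 14)) = (-3)**2 - (-113 + 9) = 9 - 1*(-104) = 9 + 104 = 113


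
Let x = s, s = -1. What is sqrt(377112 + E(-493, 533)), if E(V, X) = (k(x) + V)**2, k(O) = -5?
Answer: 2*sqrt(156279) ≈ 790.64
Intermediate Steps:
x = -1
E(V, X) = (-5 + V)**2
sqrt(377112 + E(-493, 533)) = sqrt(377112 + (-5 - 493)**2) = sqrt(377112 + (-498)**2) = sqrt(377112 + 248004) = sqrt(625116) = 2*sqrt(156279)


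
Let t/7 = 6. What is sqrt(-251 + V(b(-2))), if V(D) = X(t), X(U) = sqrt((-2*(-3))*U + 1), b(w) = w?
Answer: sqrt(-251 + sqrt(253)) ≈ 15.333*I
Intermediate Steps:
t = 42 (t = 7*6 = 42)
X(U) = sqrt(1 + 6*U) (X(U) = sqrt(6*U + 1) = sqrt(1 + 6*U))
V(D) = sqrt(253) (V(D) = sqrt(1 + 6*42) = sqrt(1 + 252) = sqrt(253))
sqrt(-251 + V(b(-2))) = sqrt(-251 + sqrt(253))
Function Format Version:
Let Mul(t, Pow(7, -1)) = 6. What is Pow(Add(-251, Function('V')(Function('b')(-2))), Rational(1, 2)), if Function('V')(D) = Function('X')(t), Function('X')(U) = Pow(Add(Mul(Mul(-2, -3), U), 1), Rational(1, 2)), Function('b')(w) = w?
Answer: Pow(Add(-251, Pow(253, Rational(1, 2))), Rational(1, 2)) ≈ Mul(15.333, I)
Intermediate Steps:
t = 42 (t = Mul(7, 6) = 42)
Function('X')(U) = Pow(Add(1, Mul(6, U)), Rational(1, 2)) (Function('X')(U) = Pow(Add(Mul(6, U), 1), Rational(1, 2)) = Pow(Add(1, Mul(6, U)), Rational(1, 2)))
Function('V')(D) = Pow(253, Rational(1, 2)) (Function('V')(D) = Pow(Add(1, Mul(6, 42)), Rational(1, 2)) = Pow(Add(1, 252), Rational(1, 2)) = Pow(253, Rational(1, 2)))
Pow(Add(-251, Function('V')(Function('b')(-2))), Rational(1, 2)) = Pow(Add(-251, Pow(253, Rational(1, 2))), Rational(1, 2))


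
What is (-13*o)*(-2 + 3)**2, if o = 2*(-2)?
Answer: 52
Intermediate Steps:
o = -4
(-13*o)*(-2 + 3)**2 = (-13*(-4))*(-2 + 3)**2 = 52*1**2 = 52*1 = 52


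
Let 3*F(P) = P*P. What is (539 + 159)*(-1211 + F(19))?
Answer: -2283856/3 ≈ -7.6129e+5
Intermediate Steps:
F(P) = P²/3 (F(P) = (P*P)/3 = P²/3)
(539 + 159)*(-1211 + F(19)) = (539 + 159)*(-1211 + (⅓)*19²) = 698*(-1211 + (⅓)*361) = 698*(-1211 + 361/3) = 698*(-3272/3) = -2283856/3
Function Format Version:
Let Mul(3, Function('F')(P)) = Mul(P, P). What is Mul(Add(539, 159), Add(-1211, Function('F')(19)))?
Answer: Rational(-2283856, 3) ≈ -7.6129e+5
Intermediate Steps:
Function('F')(P) = Mul(Rational(1, 3), Pow(P, 2)) (Function('F')(P) = Mul(Rational(1, 3), Mul(P, P)) = Mul(Rational(1, 3), Pow(P, 2)))
Mul(Add(539, 159), Add(-1211, Function('F')(19))) = Mul(Add(539, 159), Add(-1211, Mul(Rational(1, 3), Pow(19, 2)))) = Mul(698, Add(-1211, Mul(Rational(1, 3), 361))) = Mul(698, Add(-1211, Rational(361, 3))) = Mul(698, Rational(-3272, 3)) = Rational(-2283856, 3)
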